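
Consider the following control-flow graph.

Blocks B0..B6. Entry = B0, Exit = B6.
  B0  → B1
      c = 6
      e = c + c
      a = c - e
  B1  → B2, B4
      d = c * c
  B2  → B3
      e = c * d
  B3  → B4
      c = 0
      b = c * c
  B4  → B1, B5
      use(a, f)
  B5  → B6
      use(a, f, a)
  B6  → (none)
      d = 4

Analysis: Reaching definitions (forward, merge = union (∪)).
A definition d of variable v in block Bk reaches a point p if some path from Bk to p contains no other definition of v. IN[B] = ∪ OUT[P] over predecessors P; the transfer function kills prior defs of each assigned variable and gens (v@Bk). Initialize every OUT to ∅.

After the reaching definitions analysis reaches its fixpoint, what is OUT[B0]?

Answer: {a@B0, c@B0, e@B0}

Trace:
Converged values:
  B0:  IN={}  OUT={a@B0, c@B0, e@B0}
  B1:  IN={a@B0, b@B3, c@B0, c@B3, d@B1, e@B0, e@B2}  OUT={a@B0, b@B3, c@B0, c@B3, d@B1, e@B0, e@B2}
  B2:  IN={a@B0, b@B3, c@B0, c@B3, d@B1, e@B0, e@B2}  OUT={a@B0, b@B3, c@B0, c@B3, d@B1, e@B2}
  B3:  IN={a@B0, b@B3, c@B0, c@B3, d@B1, e@B2}  OUT={a@B0, b@B3, c@B3, d@B1, e@B2}
  B4:  IN={a@B0, b@B3, c@B0, c@B3, d@B1, e@B0, e@B2}  OUT={a@B0, b@B3, c@B0, c@B3, d@B1, e@B0, e@B2}
  B5:  IN={a@B0, b@B3, c@B0, c@B3, d@B1, e@B0, e@B2}  OUT={a@B0, b@B3, c@B0, c@B3, d@B1, e@B0, e@B2}
  B6:  IN={a@B0, b@B3, c@B0, c@B3, d@B1, e@B0, e@B2}  OUT={a@B0, b@B3, c@B0, c@B3, d@B6, e@B0, e@B2}

B0 is the boundary node: IN[B0] = {}
Applying B0's transfer function to that IN value gives OUT[B0] (row B0 above).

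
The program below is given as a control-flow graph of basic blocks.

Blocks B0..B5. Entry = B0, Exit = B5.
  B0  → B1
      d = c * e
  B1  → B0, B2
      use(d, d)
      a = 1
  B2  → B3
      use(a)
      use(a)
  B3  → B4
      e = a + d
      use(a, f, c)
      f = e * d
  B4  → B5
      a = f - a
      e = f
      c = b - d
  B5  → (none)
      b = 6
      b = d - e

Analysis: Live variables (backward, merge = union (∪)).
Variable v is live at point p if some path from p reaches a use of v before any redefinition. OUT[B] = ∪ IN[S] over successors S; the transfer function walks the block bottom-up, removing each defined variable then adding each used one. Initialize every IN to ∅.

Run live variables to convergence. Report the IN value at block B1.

Answer: {b, c, d, e, f}

Derivation:
Converged values:
  B0:   IN={b, c, e, f}   OUT={b, c, d, e, f}
  B1:   IN={b, c, d, e, f}   OUT={a, b, c, d, e, f}
  B2:   IN={a, b, c, d, f}   OUT={a, b, c, d, f}
  B3:   IN={a, b, c, d, f}   OUT={a, b, d, f}
  B4:   IN={a, b, d, f}   OUT={d, e}
  B5:   IN={d, e}   OUT={}

Merge at B1: OUT[B1] = IN[B0] ⊔ IN[B2] = {a, b, c, d, e, f}
Applying B1's transfer function to that OUT value gives IN[B1] (row B1 above).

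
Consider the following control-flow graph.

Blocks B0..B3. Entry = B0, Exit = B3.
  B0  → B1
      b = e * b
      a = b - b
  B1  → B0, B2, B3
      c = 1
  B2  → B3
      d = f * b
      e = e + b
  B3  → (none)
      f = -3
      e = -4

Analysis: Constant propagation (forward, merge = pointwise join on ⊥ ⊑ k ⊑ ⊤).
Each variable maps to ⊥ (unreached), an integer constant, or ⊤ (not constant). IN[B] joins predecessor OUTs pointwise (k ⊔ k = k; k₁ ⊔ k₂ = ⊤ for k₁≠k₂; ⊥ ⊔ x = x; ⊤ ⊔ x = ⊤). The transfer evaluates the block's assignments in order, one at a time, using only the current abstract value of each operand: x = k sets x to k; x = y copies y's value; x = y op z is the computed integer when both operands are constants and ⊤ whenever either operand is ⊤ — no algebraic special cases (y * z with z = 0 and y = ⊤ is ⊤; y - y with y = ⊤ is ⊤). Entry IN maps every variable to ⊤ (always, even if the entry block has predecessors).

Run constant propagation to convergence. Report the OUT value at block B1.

Answer: {a: ⊤, b: ⊤, c: 1, d: ⊤, e: ⊤, f: ⊤}

Working:
Converged values:
  B0:   IN=(all ⊤)   OUT=(all ⊤)
  B1:   IN=(all ⊤)   OUT={c:1; rest ⊤}
  B2:   IN={c:1; rest ⊤}   OUT={c:1; rest ⊤}
  B3:   IN={c:1; rest ⊤}   OUT={c:1, e:-4, f:-3; rest ⊤}

Merge at B1: IN[B1] = OUT[B0] = {a: ⊤, b: ⊤, c: ⊤, d: ⊤, e: ⊤, f: ⊤}
Applying B1's transfer function to that IN value gives OUT[B1] (row B1 above).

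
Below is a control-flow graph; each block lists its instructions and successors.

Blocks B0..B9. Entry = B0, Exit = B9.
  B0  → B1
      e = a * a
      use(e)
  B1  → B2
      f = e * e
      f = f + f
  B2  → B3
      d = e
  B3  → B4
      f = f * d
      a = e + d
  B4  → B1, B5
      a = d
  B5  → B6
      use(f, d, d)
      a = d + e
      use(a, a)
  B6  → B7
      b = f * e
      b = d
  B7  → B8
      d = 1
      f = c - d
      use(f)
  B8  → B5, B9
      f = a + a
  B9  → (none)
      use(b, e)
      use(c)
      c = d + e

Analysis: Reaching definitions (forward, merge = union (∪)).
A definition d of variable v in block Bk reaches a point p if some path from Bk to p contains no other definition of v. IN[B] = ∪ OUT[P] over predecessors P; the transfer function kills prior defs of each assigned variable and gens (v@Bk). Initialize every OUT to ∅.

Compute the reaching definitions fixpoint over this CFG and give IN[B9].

Per-block solution:
  B0:   IN={}   OUT={e@B0}
  B1:   IN={a@B4, d@B2, e@B0, f@B3}   OUT={a@B4, d@B2, e@B0, f@B1}
  B2:   IN={a@B4, d@B2, e@B0, f@B1}   OUT={a@B4, d@B2, e@B0, f@B1}
  B3:   IN={a@B4, d@B2, e@B0, f@B1}   OUT={a@B3, d@B2, e@B0, f@B3}
  B4:   IN={a@B3, d@B2, e@B0, f@B3}   OUT={a@B4, d@B2, e@B0, f@B3}
  B5:   IN={a@B4, a@B5, b@B6, d@B2, d@B7, e@B0, f@B3, f@B8}   OUT={a@B5, b@B6, d@B2, d@B7, e@B0, f@B3, f@B8}
  B6:   IN={a@B5, b@B6, d@B2, d@B7, e@B0, f@B3, f@B8}   OUT={a@B5, b@B6, d@B2, d@B7, e@B0, f@B3, f@B8}
  B7:   IN={a@B5, b@B6, d@B2, d@B7, e@B0, f@B3, f@B8}   OUT={a@B5, b@B6, d@B7, e@B0, f@B7}
  B8:   IN={a@B5, b@B6, d@B7, e@B0, f@B7}   OUT={a@B5, b@B6, d@B7, e@B0, f@B8}
  B9:   IN={a@B5, b@B6, d@B7, e@B0, f@B8}   OUT={a@B5, b@B6, c@B9, d@B7, e@B0, f@B8}

Merge at B9: IN[B9] = OUT[B8] = {a@B5, b@B6, d@B7, e@B0, f@B8}

Answer: {a@B5, b@B6, d@B7, e@B0, f@B8}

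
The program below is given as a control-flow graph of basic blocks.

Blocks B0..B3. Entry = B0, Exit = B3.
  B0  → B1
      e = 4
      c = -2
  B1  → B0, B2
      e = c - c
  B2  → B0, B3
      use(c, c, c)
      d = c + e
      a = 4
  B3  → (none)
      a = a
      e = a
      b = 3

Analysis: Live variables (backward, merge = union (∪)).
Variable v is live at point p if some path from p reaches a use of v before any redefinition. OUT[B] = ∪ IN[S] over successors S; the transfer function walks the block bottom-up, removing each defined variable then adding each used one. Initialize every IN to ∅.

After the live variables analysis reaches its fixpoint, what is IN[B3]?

Fixpoint table:
  B0: | IN={} | OUT={c}
  B1: | IN={c} | OUT={c, e}
  B2: | IN={c, e} | OUT={a}
  B3: | IN={a} | OUT={}

B3 is the boundary node: OUT[B3] = {}
Applying B3's transfer function to that OUT value gives IN[B3] (row B3 above).

Answer: {a}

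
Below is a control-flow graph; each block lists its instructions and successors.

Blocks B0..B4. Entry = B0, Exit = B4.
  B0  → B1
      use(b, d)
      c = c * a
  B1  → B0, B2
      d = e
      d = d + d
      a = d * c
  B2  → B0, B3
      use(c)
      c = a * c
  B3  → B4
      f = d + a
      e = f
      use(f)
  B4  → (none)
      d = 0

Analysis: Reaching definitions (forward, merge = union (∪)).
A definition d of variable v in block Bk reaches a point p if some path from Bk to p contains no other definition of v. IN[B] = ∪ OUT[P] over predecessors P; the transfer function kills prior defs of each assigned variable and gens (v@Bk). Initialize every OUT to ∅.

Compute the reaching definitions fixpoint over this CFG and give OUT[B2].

Answer: {a@B1, c@B2, d@B1}

Derivation:
Per-block solution:
  B0:   IN={a@B1, c@B0, c@B2, d@B1}   OUT={a@B1, c@B0, d@B1}
  B1:   IN={a@B1, c@B0, d@B1}   OUT={a@B1, c@B0, d@B1}
  B2:   IN={a@B1, c@B0, d@B1}   OUT={a@B1, c@B2, d@B1}
  B3:   IN={a@B1, c@B2, d@B1}   OUT={a@B1, c@B2, d@B1, e@B3, f@B3}
  B4:   IN={a@B1, c@B2, d@B1, e@B3, f@B3}   OUT={a@B1, c@B2, d@B4, e@B3, f@B3}

Merge at B2: IN[B2] = OUT[B1] = {a@B1, c@B0, d@B1}
Applying B2's transfer function to that IN value gives OUT[B2] (row B2 above).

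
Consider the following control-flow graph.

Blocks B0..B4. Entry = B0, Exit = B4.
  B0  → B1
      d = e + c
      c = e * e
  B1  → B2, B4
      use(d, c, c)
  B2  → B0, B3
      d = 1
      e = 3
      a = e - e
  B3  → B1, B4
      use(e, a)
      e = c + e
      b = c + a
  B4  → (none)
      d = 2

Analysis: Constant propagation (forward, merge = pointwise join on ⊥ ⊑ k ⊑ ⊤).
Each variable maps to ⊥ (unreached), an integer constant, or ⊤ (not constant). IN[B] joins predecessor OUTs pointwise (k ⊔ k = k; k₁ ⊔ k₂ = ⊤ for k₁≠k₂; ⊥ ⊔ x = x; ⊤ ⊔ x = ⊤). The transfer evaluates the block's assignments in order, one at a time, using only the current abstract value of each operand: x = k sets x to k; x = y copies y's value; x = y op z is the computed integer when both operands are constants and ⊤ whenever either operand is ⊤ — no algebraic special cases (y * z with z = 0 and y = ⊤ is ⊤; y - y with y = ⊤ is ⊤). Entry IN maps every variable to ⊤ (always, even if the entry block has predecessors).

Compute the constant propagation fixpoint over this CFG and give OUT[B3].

Fixpoint table:
  B0:  IN=(all ⊤)  OUT=(all ⊤)
  B1:  IN=(all ⊤)  OUT=(all ⊤)
  B2:  IN=(all ⊤)  OUT={a:0, d:1, e:3; rest ⊤}
  B3:  IN={a:0, d:1, e:3; rest ⊤}  OUT={a:0, d:1; rest ⊤}
  B4:  IN=(all ⊤)  OUT={d:2; rest ⊤}

Merge at B3: IN[B3] = OUT[B2] = {a: 0, b: ⊤, c: ⊤, d: 1, e: 3, f: ⊤}
Applying B3's transfer function to that IN value gives OUT[B3] (row B3 above).

Answer: {a: 0, b: ⊤, c: ⊤, d: 1, e: ⊤, f: ⊤}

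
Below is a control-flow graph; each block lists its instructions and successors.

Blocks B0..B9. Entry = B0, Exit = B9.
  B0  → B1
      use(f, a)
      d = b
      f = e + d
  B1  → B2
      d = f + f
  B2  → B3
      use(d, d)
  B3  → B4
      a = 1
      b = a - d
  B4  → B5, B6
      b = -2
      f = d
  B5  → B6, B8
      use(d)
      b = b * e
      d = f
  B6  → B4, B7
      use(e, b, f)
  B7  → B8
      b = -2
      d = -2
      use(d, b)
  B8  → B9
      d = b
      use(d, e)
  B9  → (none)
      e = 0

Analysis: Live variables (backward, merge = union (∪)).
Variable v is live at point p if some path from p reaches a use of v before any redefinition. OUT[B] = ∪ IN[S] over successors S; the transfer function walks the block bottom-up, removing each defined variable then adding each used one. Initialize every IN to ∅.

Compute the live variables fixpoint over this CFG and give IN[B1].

Fixpoint table:
  B0: | IN={a, b, e, f} | OUT={e, f}
  B1: | IN={e, f} | OUT={d, e}
  B2: | IN={d, e} | OUT={d, e}
  B3: | IN={d, e} | OUT={d, e}
  B4: | IN={d, e} | OUT={b, d, e, f}
  B5: | IN={b, d, e, f} | OUT={b, d, e, f}
  B6: | IN={b, d, e, f} | OUT={d, e}
  B7: | IN={e} | OUT={b, e}
  B8: | IN={b, e} | OUT={}
  B9: | IN={} | OUT={}

Merge at B1: OUT[B1] = IN[B2] = {d, e}
Applying B1's transfer function to that OUT value gives IN[B1] (row B1 above).

Answer: {e, f}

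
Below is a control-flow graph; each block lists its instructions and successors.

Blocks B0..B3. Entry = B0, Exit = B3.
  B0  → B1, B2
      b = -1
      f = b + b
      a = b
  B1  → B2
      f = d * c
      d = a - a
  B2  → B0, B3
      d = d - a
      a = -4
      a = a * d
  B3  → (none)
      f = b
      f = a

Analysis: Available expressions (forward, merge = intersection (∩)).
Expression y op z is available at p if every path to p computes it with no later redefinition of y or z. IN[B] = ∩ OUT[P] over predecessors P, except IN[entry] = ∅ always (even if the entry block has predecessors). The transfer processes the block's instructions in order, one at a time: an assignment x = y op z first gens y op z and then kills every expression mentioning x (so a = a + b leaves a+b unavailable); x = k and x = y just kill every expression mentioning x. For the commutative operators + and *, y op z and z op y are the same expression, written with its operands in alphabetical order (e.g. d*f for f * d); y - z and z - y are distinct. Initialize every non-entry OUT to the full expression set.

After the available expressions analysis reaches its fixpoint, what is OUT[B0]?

Answer: {b+b}

Derivation:
Converged values:
  B0: | IN={} | OUT={b+b}
  B1: | IN={b+b} | OUT={a-a, b+b}
  B2: | IN={b+b} | OUT={b+b}
  B3: | IN={b+b} | OUT={b+b}

Merge at B0 (entry node, so the boundary value {} is joined with the incoming edge(s)): IN[B0] = {} ∩ OUT[B2] = {}
Applying B0's transfer function to that IN value gives OUT[B0] (row B0 above).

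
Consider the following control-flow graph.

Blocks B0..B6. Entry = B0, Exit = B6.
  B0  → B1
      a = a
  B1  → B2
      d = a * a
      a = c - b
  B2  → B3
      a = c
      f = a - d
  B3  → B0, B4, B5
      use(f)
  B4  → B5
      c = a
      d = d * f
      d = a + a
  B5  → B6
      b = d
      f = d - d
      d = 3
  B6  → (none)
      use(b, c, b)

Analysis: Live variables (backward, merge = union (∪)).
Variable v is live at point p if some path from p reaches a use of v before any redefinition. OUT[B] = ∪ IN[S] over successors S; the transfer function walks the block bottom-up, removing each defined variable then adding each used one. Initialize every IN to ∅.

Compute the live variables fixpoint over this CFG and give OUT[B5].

Fixpoint table:
  B0:   IN={a, b, c}   OUT={a, b, c}
  B1:   IN={a, b, c}   OUT={b, c, d}
  B2:   IN={b, c, d}   OUT={a, b, c, d, f}
  B3:   IN={a, b, c, d, f}   OUT={a, b, c, d, f}
  B4:   IN={a, d, f}   OUT={c, d}
  B5:   IN={c, d}   OUT={b, c}
  B6:   IN={b, c}   OUT={}

Merge at B5: OUT[B5] = IN[B6] = {b, c}

Answer: {b, c}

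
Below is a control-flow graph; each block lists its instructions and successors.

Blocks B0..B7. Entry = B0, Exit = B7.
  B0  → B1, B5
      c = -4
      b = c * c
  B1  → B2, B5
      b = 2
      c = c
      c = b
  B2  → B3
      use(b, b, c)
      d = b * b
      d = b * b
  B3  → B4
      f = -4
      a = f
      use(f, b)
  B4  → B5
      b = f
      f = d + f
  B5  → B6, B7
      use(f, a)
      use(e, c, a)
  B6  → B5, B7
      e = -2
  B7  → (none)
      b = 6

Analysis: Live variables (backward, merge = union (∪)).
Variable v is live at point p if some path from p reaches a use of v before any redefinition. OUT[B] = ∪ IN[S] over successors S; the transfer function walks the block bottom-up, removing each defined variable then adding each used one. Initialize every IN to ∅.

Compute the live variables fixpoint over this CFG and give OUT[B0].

Fixpoint table:
  B0:   IN={a, e, f}   OUT={a, c, e, f}
  B1:   IN={a, c, e, f}   OUT={a, b, c, e, f}
  B2:   IN={b, c, e}   OUT={b, c, d, e}
  B3:   IN={b, c, d, e}   OUT={a, c, d, e, f}
  B4:   IN={a, c, d, e, f}   OUT={a, c, e, f}
  B5:   IN={a, c, e, f}   OUT={a, c, f}
  B6:   IN={a, c, f}   OUT={a, c, e, f}
  B7:   IN={}   OUT={}

Merge at B0: OUT[B0] = IN[B1] ⊔ IN[B5] = {a, c, e, f}

Answer: {a, c, e, f}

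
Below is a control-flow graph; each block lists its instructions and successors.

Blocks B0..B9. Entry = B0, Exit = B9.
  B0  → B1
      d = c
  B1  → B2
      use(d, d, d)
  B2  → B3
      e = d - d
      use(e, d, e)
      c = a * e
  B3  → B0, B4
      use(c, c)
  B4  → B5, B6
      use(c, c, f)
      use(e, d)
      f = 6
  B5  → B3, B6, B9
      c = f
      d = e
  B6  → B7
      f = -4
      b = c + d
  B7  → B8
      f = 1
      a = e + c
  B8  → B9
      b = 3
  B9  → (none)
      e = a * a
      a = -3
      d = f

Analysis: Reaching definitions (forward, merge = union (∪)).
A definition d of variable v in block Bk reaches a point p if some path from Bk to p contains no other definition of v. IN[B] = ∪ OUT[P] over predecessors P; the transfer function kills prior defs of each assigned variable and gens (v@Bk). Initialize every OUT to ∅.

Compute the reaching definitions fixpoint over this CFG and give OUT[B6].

Answer: {b@B6, c@B2, c@B5, d@B0, d@B5, e@B2, f@B6}

Derivation:
Fixpoint table:
  B0:  IN={c@B2, c@B5, d@B0, d@B5, e@B2, f@B4}  OUT={c@B2, c@B5, d@B0, e@B2, f@B4}
  B1:  IN={c@B2, c@B5, d@B0, e@B2, f@B4}  OUT={c@B2, c@B5, d@B0, e@B2, f@B4}
  B2:  IN={c@B2, c@B5, d@B0, e@B2, f@B4}  OUT={c@B2, d@B0, e@B2, f@B4}
  B3:  IN={c@B2, c@B5, d@B0, d@B5, e@B2, f@B4}  OUT={c@B2, c@B5, d@B0, d@B5, e@B2, f@B4}
  B4:  IN={c@B2, c@B5, d@B0, d@B5, e@B2, f@B4}  OUT={c@B2, c@B5, d@B0, d@B5, e@B2, f@B4}
  B5:  IN={c@B2, c@B5, d@B0, d@B5, e@B2, f@B4}  OUT={c@B5, d@B5, e@B2, f@B4}
  B6:  IN={c@B2, c@B5, d@B0, d@B5, e@B2, f@B4}  OUT={b@B6, c@B2, c@B5, d@B0, d@B5, e@B2, f@B6}
  B7:  IN={b@B6, c@B2, c@B5, d@B0, d@B5, e@B2, f@B6}  OUT={a@B7, b@B6, c@B2, c@B5, d@B0, d@B5, e@B2, f@B7}
  B8:  IN={a@B7, b@B6, c@B2, c@B5, d@B0, d@B5, e@B2, f@B7}  OUT={a@B7, b@B8, c@B2, c@B5, d@B0, d@B5, e@B2, f@B7}
  B9:  IN={a@B7, b@B8, c@B2, c@B5, d@B0, d@B5, e@B2, f@B4, f@B7}  OUT={a@B9, b@B8, c@B2, c@B5, d@B9, e@B9, f@B4, f@B7}

Merge at B6: IN[B6] = OUT[B4] ⊔ OUT[B5] = {c@B2, c@B5, d@B0, d@B5, e@B2, f@B4}
Applying B6's transfer function to that IN value gives OUT[B6] (row B6 above).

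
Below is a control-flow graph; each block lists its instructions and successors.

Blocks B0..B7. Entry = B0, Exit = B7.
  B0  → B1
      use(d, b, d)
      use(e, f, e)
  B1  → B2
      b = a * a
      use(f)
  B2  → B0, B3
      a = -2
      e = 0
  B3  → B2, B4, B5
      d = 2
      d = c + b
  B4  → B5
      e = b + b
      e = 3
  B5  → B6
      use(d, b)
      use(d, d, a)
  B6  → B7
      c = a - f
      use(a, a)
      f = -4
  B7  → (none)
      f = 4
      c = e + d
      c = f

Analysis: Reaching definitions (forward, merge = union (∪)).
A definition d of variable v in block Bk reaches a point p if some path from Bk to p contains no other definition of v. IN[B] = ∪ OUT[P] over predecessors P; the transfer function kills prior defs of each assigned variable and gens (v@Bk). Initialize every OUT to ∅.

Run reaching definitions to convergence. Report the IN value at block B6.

Fixpoint table:
  B0:   IN={a@B2, b@B1, d@B3, e@B2}   OUT={a@B2, b@B1, d@B3, e@B2}
  B1:   IN={a@B2, b@B1, d@B3, e@B2}   OUT={a@B2, b@B1, d@B3, e@B2}
  B2:   IN={a@B2, b@B1, d@B3, e@B2}   OUT={a@B2, b@B1, d@B3, e@B2}
  B3:   IN={a@B2, b@B1, d@B3, e@B2}   OUT={a@B2, b@B1, d@B3, e@B2}
  B4:   IN={a@B2, b@B1, d@B3, e@B2}   OUT={a@B2, b@B1, d@B3, e@B4}
  B5:   IN={a@B2, b@B1, d@B3, e@B2, e@B4}   OUT={a@B2, b@B1, d@B3, e@B2, e@B4}
  B6:   IN={a@B2, b@B1, d@B3, e@B2, e@B4}   OUT={a@B2, b@B1, c@B6, d@B3, e@B2, e@B4, f@B6}
  B7:   IN={a@B2, b@B1, c@B6, d@B3, e@B2, e@B4, f@B6}   OUT={a@B2, b@B1, c@B7, d@B3, e@B2, e@B4, f@B7}

Merge at B6: IN[B6] = OUT[B5] = {a@B2, b@B1, d@B3, e@B2, e@B4}

Answer: {a@B2, b@B1, d@B3, e@B2, e@B4}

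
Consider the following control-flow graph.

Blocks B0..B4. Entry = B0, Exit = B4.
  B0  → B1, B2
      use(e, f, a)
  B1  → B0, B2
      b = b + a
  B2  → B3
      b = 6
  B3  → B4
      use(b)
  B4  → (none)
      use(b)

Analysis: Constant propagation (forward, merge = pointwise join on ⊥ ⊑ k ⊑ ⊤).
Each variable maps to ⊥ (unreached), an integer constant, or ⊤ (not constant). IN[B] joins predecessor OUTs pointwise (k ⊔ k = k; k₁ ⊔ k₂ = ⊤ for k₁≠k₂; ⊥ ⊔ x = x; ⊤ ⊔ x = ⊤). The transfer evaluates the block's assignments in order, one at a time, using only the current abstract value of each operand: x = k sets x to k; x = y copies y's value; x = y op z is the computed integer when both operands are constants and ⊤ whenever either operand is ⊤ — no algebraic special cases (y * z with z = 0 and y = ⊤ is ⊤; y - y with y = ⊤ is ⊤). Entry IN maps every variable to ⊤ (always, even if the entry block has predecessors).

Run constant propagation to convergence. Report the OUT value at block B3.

Fixpoint table:
  B0:   IN=(all ⊤)   OUT=(all ⊤)
  B1:   IN=(all ⊤)   OUT=(all ⊤)
  B2:   IN=(all ⊤)   OUT={b:6; rest ⊤}
  B3:   IN={b:6; rest ⊤}   OUT={b:6; rest ⊤}
  B4:   IN={b:6; rest ⊤}   OUT={b:6; rest ⊤}

Merge at B3: IN[B3] = OUT[B2] = {a: ⊤, b: 6, c: ⊤, d: ⊤, e: ⊤, f: ⊤}
Applying B3's transfer function to that IN value gives OUT[B3] (row B3 above).

Answer: {a: ⊤, b: 6, c: ⊤, d: ⊤, e: ⊤, f: ⊤}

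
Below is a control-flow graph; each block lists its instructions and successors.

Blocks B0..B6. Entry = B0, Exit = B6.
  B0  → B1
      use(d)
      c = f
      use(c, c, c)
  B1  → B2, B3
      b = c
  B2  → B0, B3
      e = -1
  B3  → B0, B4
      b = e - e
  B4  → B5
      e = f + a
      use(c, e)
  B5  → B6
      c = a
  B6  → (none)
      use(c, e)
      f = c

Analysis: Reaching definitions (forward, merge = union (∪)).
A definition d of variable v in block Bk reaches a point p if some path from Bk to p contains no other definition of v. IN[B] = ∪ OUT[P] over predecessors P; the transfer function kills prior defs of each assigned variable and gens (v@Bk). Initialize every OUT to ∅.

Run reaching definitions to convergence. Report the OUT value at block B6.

Per-block solution:
  B0: | IN={b@B1, b@B3, c@B0, e@B2} | OUT={b@B1, b@B3, c@B0, e@B2}
  B1: | IN={b@B1, b@B3, c@B0, e@B2} | OUT={b@B1, c@B0, e@B2}
  B2: | IN={b@B1, c@B0, e@B2} | OUT={b@B1, c@B0, e@B2}
  B3: | IN={b@B1, c@B0, e@B2} | OUT={b@B3, c@B0, e@B2}
  B4: | IN={b@B3, c@B0, e@B2} | OUT={b@B3, c@B0, e@B4}
  B5: | IN={b@B3, c@B0, e@B4} | OUT={b@B3, c@B5, e@B4}
  B6: | IN={b@B3, c@B5, e@B4} | OUT={b@B3, c@B5, e@B4, f@B6}

Merge at B6: IN[B6] = OUT[B5] = {b@B3, c@B5, e@B4}
Applying B6's transfer function to that IN value gives OUT[B6] (row B6 above).

Answer: {b@B3, c@B5, e@B4, f@B6}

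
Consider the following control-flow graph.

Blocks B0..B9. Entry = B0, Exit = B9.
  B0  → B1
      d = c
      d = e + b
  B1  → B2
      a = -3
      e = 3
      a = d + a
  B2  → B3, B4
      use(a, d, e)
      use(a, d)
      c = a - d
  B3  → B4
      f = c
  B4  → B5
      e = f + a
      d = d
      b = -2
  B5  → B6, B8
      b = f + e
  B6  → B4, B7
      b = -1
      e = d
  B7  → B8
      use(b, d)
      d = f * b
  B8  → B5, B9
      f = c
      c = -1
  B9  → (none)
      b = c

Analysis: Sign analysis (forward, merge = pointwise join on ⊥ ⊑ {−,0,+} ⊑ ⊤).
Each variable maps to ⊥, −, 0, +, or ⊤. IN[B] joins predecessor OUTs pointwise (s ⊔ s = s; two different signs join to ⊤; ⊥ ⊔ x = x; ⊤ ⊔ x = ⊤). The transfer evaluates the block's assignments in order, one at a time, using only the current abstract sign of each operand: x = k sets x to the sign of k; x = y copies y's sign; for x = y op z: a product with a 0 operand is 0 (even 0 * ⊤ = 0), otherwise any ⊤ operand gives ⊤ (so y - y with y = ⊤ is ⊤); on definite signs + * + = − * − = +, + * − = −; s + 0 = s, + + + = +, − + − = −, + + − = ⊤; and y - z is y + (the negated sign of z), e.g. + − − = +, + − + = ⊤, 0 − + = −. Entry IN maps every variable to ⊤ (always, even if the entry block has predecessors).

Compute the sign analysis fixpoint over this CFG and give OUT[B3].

Answer: {a: ⊤, b: ⊤, c: ⊤, d: ⊤, e: +, f: ⊤}

Working:
Converged values:
  B0: | IN=(all ⊤) | OUT=(all ⊤)
  B1: | IN=(all ⊤) | OUT={e:+; rest ⊤}
  B2: | IN={e:+; rest ⊤} | OUT={e:+; rest ⊤}
  B3: | IN={e:+; rest ⊤} | OUT={e:+; rest ⊤}
  B4: | IN=(all ⊤) | OUT={b:-; rest ⊤}
  B5: | IN=(all ⊤) | OUT=(all ⊤)
  B6: | IN=(all ⊤) | OUT={b:-; rest ⊤}
  B7: | IN={b:-; rest ⊤} | OUT={b:-; rest ⊤}
  B8: | IN=(all ⊤) | OUT={c:-; rest ⊤}
  B9: | IN={c:-; rest ⊤} | OUT={b:-, c:-; rest ⊤}

Merge at B3: IN[B3] = OUT[B2] = {a: ⊤, b: ⊤, c: ⊤, d: ⊤, e: +, f: ⊤}
Applying B3's transfer function to that IN value gives OUT[B3] (row B3 above).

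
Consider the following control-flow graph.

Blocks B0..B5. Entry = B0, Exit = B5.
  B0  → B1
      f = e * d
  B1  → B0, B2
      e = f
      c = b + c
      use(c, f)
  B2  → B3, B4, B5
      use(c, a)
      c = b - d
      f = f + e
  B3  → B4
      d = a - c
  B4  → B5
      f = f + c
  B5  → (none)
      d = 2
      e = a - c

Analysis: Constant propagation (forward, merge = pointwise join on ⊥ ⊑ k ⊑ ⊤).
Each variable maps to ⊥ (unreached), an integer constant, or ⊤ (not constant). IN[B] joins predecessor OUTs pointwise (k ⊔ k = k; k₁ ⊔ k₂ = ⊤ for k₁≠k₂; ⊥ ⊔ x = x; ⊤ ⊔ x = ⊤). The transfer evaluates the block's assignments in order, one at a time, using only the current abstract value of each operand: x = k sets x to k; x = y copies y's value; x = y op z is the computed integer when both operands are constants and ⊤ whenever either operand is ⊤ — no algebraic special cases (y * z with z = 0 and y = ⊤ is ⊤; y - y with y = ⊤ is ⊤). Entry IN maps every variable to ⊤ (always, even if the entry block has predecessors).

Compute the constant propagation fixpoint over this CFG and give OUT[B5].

Answer: {a: ⊤, b: ⊤, c: ⊤, d: 2, e: ⊤, f: ⊤}

Trace:
Converged values:
  B0:  IN=(all ⊤)  OUT=(all ⊤)
  B1:  IN=(all ⊤)  OUT=(all ⊤)
  B2:  IN=(all ⊤)  OUT=(all ⊤)
  B3:  IN=(all ⊤)  OUT=(all ⊤)
  B4:  IN=(all ⊤)  OUT=(all ⊤)
  B5:  IN=(all ⊤)  OUT={d:2; rest ⊤}

Merge at B5: IN[B5] = OUT[B2] ⊔ OUT[B4] = {a: ⊤, b: ⊤, c: ⊤, d: ⊤, e: ⊤, f: ⊤}
Applying B5's transfer function to that IN value gives OUT[B5] (row B5 above).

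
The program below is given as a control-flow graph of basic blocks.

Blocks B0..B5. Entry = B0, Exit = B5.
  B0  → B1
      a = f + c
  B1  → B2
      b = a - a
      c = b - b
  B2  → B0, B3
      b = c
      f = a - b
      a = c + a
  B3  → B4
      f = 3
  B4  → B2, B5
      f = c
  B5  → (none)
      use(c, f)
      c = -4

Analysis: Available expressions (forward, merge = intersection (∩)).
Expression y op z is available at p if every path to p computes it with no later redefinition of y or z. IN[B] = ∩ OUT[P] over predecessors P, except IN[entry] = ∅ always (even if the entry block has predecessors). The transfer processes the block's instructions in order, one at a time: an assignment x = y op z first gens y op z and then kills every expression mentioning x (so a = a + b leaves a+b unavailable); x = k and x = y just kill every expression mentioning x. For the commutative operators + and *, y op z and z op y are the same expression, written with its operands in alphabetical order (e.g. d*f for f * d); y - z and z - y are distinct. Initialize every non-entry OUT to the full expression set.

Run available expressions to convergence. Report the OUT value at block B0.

Per-block solution:
  B0:   IN={}   OUT={c+f}
  B1:   IN={c+f}   OUT={a-a, b-b}
  B2:   IN={}   OUT={}
  B3:   IN={}   OUT={}
  B4:   IN={}   OUT={}
  B5:   IN={}   OUT={}

Merge at B0 (entry node, so the boundary value {} is joined with the incoming edge(s)): IN[B0] = {} ∩ OUT[B2] = {}
Applying B0's transfer function to that IN value gives OUT[B0] (row B0 above).

Answer: {c+f}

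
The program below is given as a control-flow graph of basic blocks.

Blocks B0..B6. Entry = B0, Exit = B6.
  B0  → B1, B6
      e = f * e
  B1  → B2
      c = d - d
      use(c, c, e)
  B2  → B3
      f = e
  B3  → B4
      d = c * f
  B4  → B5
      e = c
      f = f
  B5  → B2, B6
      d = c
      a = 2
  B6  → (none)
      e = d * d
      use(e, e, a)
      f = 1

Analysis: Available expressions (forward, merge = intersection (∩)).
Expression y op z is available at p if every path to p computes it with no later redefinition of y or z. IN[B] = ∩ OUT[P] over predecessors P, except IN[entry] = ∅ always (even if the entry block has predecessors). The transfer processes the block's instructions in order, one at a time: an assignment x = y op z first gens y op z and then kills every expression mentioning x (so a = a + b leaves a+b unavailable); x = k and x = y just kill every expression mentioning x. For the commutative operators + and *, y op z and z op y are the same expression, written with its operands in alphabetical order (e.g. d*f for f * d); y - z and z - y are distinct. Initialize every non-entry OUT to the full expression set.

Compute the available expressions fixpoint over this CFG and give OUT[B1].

Answer: {d-d}

Trace:
Fixpoint table:
  B0:   IN={}   OUT={}
  B1:   IN={}   OUT={d-d}
  B2:   IN={}   OUT={}
  B3:   IN={}   OUT={c*f}
  B4:   IN={c*f}   OUT={}
  B5:   IN={}   OUT={}
  B6:   IN={}   OUT={d*d}

Merge at B1: IN[B1] = OUT[B0] = {}
Applying B1's transfer function to that IN value gives OUT[B1] (row B1 above).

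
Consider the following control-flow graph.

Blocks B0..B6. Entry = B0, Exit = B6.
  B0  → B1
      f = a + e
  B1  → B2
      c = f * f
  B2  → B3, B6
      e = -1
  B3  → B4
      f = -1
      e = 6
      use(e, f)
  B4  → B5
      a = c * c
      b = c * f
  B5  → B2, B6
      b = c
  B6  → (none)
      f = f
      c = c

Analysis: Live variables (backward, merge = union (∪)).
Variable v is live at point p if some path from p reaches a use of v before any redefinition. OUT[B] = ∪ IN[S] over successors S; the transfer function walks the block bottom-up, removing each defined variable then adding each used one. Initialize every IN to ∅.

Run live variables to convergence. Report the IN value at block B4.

Fixpoint table:
  B0:   IN={a, e}   OUT={f}
  B1:   IN={f}   OUT={c, f}
  B2:   IN={c, f}   OUT={c, f}
  B3:   IN={c}   OUT={c, f}
  B4:   IN={c, f}   OUT={c, f}
  B5:   IN={c, f}   OUT={c, f}
  B6:   IN={c, f}   OUT={}

Merge at B4: OUT[B4] = IN[B5] = {c, f}
Applying B4's transfer function to that OUT value gives IN[B4] (row B4 above).

Answer: {c, f}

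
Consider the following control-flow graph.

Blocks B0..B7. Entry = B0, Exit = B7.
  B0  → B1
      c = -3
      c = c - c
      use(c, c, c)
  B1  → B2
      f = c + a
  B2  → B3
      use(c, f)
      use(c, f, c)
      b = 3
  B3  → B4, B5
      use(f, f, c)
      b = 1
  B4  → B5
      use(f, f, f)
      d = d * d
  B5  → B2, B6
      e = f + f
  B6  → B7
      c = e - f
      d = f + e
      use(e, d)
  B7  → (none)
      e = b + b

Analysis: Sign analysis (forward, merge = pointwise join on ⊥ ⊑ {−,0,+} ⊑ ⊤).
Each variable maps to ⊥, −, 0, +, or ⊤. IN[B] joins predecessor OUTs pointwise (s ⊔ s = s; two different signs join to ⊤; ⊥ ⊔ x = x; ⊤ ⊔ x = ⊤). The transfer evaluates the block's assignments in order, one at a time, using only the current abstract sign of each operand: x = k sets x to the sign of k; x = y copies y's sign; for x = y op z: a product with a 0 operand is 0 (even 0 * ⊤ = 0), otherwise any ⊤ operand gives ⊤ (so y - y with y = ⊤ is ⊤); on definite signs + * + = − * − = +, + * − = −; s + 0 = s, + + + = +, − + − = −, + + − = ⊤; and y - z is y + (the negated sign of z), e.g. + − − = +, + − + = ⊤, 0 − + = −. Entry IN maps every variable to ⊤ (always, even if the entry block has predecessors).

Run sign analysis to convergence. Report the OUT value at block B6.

Answer: {a: ⊤, b: +, c: ⊤, d: ⊤, e: ⊤, f: ⊤}

Working:
Converged values:
  B0:  IN=(all ⊤)  OUT=(all ⊤)
  B1:  IN=(all ⊤)  OUT=(all ⊤)
  B2:  IN=(all ⊤)  OUT={b:+; rest ⊤}
  B3:  IN={b:+; rest ⊤}  OUT={b:+; rest ⊤}
  B4:  IN={b:+; rest ⊤}  OUT={b:+; rest ⊤}
  B5:  IN={b:+; rest ⊤}  OUT={b:+; rest ⊤}
  B6:  IN={b:+; rest ⊤}  OUT={b:+; rest ⊤}
  B7:  IN={b:+; rest ⊤}  OUT={b:+, e:+; rest ⊤}

Merge at B6: IN[B6] = OUT[B5] = {a: ⊤, b: +, c: ⊤, d: ⊤, e: ⊤, f: ⊤}
Applying B6's transfer function to that IN value gives OUT[B6] (row B6 above).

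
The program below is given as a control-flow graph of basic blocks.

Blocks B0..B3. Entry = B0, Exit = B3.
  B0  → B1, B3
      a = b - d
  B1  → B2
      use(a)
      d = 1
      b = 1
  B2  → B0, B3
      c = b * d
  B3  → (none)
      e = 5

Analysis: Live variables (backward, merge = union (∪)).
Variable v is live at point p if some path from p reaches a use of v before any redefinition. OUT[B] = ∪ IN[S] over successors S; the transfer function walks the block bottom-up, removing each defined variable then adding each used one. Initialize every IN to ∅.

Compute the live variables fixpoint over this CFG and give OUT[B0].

Answer: {a}

Working:
Fixpoint table:
  B0: | IN={b, d} | OUT={a}
  B1: | IN={a} | OUT={b, d}
  B2: | IN={b, d} | OUT={b, d}
  B3: | IN={} | OUT={}

Merge at B0: OUT[B0] = IN[B1] ⊔ IN[B3] = {a}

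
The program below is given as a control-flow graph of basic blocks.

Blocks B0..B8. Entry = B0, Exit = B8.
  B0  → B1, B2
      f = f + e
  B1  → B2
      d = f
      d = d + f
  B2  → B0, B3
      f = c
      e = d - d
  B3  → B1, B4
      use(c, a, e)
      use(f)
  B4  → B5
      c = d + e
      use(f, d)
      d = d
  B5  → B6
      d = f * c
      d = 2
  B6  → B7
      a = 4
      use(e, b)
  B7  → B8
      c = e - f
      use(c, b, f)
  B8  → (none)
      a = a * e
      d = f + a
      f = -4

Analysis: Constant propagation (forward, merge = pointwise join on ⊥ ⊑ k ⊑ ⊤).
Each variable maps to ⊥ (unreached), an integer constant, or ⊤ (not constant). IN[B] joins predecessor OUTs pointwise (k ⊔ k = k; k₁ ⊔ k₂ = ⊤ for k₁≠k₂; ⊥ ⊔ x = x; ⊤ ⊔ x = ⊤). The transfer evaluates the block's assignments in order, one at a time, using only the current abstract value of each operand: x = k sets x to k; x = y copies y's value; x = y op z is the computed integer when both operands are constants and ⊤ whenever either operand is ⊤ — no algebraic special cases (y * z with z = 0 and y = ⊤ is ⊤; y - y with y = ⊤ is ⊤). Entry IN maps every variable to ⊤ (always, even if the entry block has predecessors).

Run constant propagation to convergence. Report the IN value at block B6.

Answer: {a: ⊤, b: ⊤, c: ⊤, d: 2, e: ⊤, f: ⊤}

Trace:
Converged values:
  B0: | IN=(all ⊤) | OUT=(all ⊤)
  B1: | IN=(all ⊤) | OUT=(all ⊤)
  B2: | IN=(all ⊤) | OUT=(all ⊤)
  B3: | IN=(all ⊤) | OUT=(all ⊤)
  B4: | IN=(all ⊤) | OUT=(all ⊤)
  B5: | IN=(all ⊤) | OUT={d:2; rest ⊤}
  B6: | IN={d:2; rest ⊤} | OUT={a:4, d:2; rest ⊤}
  B7: | IN={a:4, d:2; rest ⊤} | OUT={a:4, d:2; rest ⊤}
  B8: | IN={a:4, d:2; rest ⊤} | OUT={f:-4; rest ⊤}

Merge at B6: IN[B6] = OUT[B5] = {a: ⊤, b: ⊤, c: ⊤, d: 2, e: ⊤, f: ⊤}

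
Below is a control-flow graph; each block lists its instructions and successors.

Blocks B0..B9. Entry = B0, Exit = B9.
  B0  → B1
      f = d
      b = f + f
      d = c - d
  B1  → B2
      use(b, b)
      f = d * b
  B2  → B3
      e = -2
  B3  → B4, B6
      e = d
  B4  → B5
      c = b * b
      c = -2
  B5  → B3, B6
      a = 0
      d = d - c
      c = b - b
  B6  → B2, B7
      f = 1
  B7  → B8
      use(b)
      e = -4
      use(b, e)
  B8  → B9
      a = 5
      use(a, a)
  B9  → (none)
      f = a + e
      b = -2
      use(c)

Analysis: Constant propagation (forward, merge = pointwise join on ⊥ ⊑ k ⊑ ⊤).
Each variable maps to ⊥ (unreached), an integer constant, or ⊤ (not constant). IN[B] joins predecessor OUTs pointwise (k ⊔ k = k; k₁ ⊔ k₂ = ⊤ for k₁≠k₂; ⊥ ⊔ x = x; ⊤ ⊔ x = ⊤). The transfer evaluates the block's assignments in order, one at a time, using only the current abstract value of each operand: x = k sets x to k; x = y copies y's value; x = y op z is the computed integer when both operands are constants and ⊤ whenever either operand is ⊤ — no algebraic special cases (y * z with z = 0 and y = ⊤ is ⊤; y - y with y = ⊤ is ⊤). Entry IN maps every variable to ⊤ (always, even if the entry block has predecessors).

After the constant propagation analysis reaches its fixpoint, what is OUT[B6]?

Per-block solution:
  B0:  IN=(all ⊤)  OUT=(all ⊤)
  B1:  IN=(all ⊤)  OUT=(all ⊤)
  B2:  IN=(all ⊤)  OUT={e:-2; rest ⊤}
  B3:  IN=(all ⊤)  OUT=(all ⊤)
  B4:  IN=(all ⊤)  OUT={c:-2; rest ⊤}
  B5:  IN={c:-2; rest ⊤}  OUT={a:0; rest ⊤}
  B6:  IN=(all ⊤)  OUT={f:1; rest ⊤}
  B7:  IN={f:1; rest ⊤}  OUT={e:-4, f:1; rest ⊤}
  B8:  IN={e:-4, f:1; rest ⊤}  OUT={a:5, e:-4, f:1; rest ⊤}
  B9:  IN={a:5, e:-4, f:1; rest ⊤}  OUT={a:5, b:-2, e:-4, f:1; rest ⊤}

Merge at B6: IN[B6] = OUT[B3] ⊔ OUT[B5] = {a: ⊤, b: ⊤, c: ⊤, d: ⊤, e: ⊤, f: ⊤}
Applying B6's transfer function to that IN value gives OUT[B6] (row B6 above).

Answer: {a: ⊤, b: ⊤, c: ⊤, d: ⊤, e: ⊤, f: 1}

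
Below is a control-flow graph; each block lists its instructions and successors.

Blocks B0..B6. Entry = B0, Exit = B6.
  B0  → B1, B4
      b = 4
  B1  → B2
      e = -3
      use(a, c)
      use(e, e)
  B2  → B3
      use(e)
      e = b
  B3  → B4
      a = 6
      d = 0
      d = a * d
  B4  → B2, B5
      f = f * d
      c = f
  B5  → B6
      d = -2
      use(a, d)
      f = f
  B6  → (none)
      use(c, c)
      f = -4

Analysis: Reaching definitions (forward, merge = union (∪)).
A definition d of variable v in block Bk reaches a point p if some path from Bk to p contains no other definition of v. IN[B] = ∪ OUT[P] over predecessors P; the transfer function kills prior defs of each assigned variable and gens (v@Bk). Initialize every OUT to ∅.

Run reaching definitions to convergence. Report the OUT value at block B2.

Answer: {a@B3, b@B0, c@B4, d@B3, e@B2, f@B4}

Trace:
Converged values:
  B0:   IN={}   OUT={b@B0}
  B1:   IN={b@B0}   OUT={b@B0, e@B1}
  B2:   IN={a@B3, b@B0, c@B4, d@B3, e@B1, e@B2, f@B4}   OUT={a@B3, b@B0, c@B4, d@B3, e@B2, f@B4}
  B3:   IN={a@B3, b@B0, c@B4, d@B3, e@B2, f@B4}   OUT={a@B3, b@B0, c@B4, d@B3, e@B2, f@B4}
  B4:   IN={a@B3, b@B0, c@B4, d@B3, e@B2, f@B4}   OUT={a@B3, b@B0, c@B4, d@B3, e@B2, f@B4}
  B5:   IN={a@B3, b@B0, c@B4, d@B3, e@B2, f@B4}   OUT={a@B3, b@B0, c@B4, d@B5, e@B2, f@B5}
  B6:   IN={a@B3, b@B0, c@B4, d@B5, e@B2, f@B5}   OUT={a@B3, b@B0, c@B4, d@B5, e@B2, f@B6}

Merge at B2: IN[B2] = OUT[B1] ⊔ OUT[B4] = {a@B3, b@B0, c@B4, d@B3, e@B1, e@B2, f@B4}
Applying B2's transfer function to that IN value gives OUT[B2] (row B2 above).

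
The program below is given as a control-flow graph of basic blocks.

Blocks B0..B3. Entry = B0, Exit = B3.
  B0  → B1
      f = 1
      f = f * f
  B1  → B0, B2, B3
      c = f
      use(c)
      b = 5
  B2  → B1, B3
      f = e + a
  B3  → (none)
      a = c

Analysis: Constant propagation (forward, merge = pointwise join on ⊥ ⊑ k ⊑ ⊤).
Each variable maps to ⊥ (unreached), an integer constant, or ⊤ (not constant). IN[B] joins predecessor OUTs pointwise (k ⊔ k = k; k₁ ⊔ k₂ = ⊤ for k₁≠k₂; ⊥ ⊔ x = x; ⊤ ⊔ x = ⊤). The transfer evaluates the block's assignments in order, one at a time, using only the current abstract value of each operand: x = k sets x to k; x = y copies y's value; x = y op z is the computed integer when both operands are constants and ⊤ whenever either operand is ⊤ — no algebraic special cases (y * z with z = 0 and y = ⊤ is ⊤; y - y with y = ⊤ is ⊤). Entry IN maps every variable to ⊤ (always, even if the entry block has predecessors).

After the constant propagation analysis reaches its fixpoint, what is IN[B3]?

Converged values:
  B0: | IN=(all ⊤) | OUT={f:1; rest ⊤}
  B1: | IN=(all ⊤) | OUT={b:5; rest ⊤}
  B2: | IN={b:5; rest ⊤} | OUT={b:5; rest ⊤}
  B3: | IN={b:5; rest ⊤} | OUT={b:5; rest ⊤}

Merge at B3: IN[B3] = OUT[B1] ⊔ OUT[B2] = {a: ⊤, b: 5, c: ⊤, d: ⊤, e: ⊤, f: ⊤}

Answer: {a: ⊤, b: 5, c: ⊤, d: ⊤, e: ⊤, f: ⊤}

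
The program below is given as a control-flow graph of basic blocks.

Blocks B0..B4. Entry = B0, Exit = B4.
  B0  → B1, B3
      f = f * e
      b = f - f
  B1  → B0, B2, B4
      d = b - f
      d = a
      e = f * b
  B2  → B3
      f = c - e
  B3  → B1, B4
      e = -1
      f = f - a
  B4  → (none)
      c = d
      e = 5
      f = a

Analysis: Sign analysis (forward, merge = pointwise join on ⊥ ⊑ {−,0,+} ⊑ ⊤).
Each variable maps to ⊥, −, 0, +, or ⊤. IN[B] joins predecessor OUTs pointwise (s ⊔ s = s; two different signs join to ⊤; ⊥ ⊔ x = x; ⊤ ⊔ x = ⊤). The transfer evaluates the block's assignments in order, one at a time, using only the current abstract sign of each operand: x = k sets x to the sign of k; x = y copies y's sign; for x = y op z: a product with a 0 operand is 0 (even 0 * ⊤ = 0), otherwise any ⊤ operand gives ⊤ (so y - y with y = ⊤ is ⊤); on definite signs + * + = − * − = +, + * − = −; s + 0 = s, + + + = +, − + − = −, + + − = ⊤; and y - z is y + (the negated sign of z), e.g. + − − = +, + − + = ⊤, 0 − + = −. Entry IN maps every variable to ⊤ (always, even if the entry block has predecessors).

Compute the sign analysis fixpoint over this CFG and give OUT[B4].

Answer: {a: ⊤, b: ⊤, c: ⊤, d: ⊤, e: +, f: ⊤}

Trace:
Per-block solution:
  B0:  IN=(all ⊤)  OUT=(all ⊤)
  B1:  IN=(all ⊤)  OUT=(all ⊤)
  B2:  IN=(all ⊤)  OUT=(all ⊤)
  B3:  IN=(all ⊤)  OUT={e:-; rest ⊤}
  B4:  IN=(all ⊤)  OUT={e:+; rest ⊤}

Merge at B4: IN[B4] = OUT[B1] ⊔ OUT[B3] = {a: ⊤, b: ⊤, c: ⊤, d: ⊤, e: ⊤, f: ⊤}
Applying B4's transfer function to that IN value gives OUT[B4] (row B4 above).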